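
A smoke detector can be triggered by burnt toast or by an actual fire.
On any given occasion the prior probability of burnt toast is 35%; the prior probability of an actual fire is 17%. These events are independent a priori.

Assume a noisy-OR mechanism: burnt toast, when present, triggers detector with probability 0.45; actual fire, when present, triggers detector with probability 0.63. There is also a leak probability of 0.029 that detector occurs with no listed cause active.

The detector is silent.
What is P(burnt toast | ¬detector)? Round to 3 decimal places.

Under noisy-OR, P(detector | causes) = 1 − (1−0.029)·∏(1−qᵢ) over the active causes.
By total probability over the 4 (burnt toast, actual fire) configurations:
  P(¬detector) = 0.971×0.65×0.83 + 0.35927×0.65×0.17 + 0.53405×0.35×0.83 + 0.197599×0.35×0.17
        = 0.523855 + 0.039699 + 0.155142 + 0.011757 = 0.730453
Configurations with burnt toast contribute 0.166899, so
  P(burnt toast | ¬detector) = 0.166899 / 0.730453 ≈ 0.228

P(burnt toast | ¬detector) ≈ 0.228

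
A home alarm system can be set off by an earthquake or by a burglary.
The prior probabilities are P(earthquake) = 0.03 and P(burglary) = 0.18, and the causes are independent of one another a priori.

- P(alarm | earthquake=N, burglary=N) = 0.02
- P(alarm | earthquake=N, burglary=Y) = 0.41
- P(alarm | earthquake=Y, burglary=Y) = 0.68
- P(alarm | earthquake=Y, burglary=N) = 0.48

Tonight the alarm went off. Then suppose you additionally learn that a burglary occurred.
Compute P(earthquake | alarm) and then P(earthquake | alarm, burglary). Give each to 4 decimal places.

Weight on earthquake=true, given the evidence: 0.011808 + 0.003672 = 0.015480
The normalizing constant is 0.02*0.97*0.82 + 0.41*0.97*0.18 + 0.48*0.03*0.82 + 0.68*0.03*0.18 = 0.102974
Posterior = 0.015480 / 0.102974 ≈ 0.1503

With the extra evidence:
Weight on earthquake=true, given the evidence: 0.68·0.03 = 0.020400
Normalizer over all consistent configurations: 0.41·0.97 + 0.68·0.03 = 0.418100
P(earthquake | alarm, burglary) = 0.020400/0.418100 ≈ 0.0488

P(earthquake | alarm) ≈ 0.1503; P(earthquake | alarm, burglary) ≈ 0.0488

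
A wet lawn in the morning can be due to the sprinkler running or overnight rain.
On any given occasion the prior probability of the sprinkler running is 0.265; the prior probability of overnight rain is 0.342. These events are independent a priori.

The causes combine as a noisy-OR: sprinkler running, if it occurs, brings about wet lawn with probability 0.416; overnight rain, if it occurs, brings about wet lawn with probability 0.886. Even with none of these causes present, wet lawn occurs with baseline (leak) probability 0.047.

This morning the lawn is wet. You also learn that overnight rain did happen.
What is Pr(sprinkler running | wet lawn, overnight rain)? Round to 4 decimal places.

Under noisy-OR, P(wet lawn | causes) = 1 − (1−0.047)·∏(1−qᵢ) over the active causes.
Sum P(wet lawn|·) weighted by the priors over both values of sprinkler running:
  P(wet lawn | overnight rain) = 0.891358*0.735 + 0.936553*0.265
        = 0.655148 + 0.248187 = 0.903335
Keeping only the sprinkler running-present terms gives 0.248187, so
  P(sprinkler running | wet lawn, overnight rain) = 0.248187 / 0.903335 ≈ 0.2747

Pr(sprinkler running | wet lawn, overnight rain) ≈ 0.2747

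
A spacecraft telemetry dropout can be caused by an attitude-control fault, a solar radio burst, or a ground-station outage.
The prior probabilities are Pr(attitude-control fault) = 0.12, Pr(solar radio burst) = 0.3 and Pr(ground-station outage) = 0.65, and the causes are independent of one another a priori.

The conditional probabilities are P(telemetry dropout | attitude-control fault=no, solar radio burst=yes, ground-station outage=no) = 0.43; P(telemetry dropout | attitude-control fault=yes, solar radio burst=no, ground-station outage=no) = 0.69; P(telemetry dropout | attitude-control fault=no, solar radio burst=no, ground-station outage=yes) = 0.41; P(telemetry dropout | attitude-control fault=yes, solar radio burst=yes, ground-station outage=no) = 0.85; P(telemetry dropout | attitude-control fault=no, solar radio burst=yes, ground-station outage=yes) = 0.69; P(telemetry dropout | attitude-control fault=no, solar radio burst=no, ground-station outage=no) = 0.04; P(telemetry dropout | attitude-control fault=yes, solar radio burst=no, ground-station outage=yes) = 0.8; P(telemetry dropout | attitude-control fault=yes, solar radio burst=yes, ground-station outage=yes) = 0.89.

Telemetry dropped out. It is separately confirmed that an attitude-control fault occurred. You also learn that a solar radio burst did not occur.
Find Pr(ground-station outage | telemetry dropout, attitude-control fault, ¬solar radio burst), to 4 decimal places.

Weight on ground-station outage=true, given the evidence: 0.8*0.65 = 0.520000
Denominator P(telemetry dropout | attitude-control fault, ¬solar radio burst): 0.69*0.35 + 0.8*0.65 = 0.761500
Posterior = 0.520000 / 0.761500 ≈ 0.6829

Pr(ground-station outage | telemetry dropout, attitude-control fault, ¬solar radio burst) ≈ 0.6829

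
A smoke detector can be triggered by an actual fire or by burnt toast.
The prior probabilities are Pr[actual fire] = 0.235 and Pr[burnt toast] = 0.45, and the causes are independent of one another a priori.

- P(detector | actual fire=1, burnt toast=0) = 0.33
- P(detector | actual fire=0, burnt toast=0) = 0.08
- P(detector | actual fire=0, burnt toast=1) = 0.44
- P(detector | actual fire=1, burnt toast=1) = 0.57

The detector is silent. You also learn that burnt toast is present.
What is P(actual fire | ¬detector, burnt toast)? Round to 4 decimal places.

By total probability over both values of actual fire:
  P(¬detector | burnt toast) = 0.56*0.765 + 0.43*0.235
        = 0.428400 + 0.101050 = 0.529450
The terms with actual fire present sum to 0.101050, so
  P(actual fire | ¬detector, burnt toast) = 0.101050 / 0.529450 ≈ 0.1909

P(actual fire | ¬detector, burnt toast) ≈ 0.1909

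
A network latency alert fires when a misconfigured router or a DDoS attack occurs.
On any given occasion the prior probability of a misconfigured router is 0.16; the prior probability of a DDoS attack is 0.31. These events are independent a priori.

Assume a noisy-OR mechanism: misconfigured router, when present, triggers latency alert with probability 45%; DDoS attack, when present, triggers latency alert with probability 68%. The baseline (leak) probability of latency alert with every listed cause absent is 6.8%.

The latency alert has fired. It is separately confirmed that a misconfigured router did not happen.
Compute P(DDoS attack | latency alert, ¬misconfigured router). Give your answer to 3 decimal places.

P(DDoS attack | latency alert, ¬misconfigured router) ≈ 0.823

Under noisy-OR, P(latency alert | causes) = 1 − (1−0.068)·∏(1−qᵢ) over the active causes.
P(latency alert | ¬misconfigured router) = 0.068·0.69 + 0.70176·0.31 = 0.046920 + 0.217546 = 0.264466
Restricting to configurations with DDoS attack present: 0.70176·0.31 = 0.217546.
So P(DDoS attack | latency alert, ¬misconfigured router) = 0.217546/0.264466 ≈ 0.823.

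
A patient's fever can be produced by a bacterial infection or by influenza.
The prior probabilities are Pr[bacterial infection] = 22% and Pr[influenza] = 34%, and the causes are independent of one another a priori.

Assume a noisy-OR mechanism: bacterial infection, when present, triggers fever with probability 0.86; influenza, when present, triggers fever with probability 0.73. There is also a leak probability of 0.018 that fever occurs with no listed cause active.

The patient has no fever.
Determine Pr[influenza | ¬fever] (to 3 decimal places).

Pr[influenza | ¬fever] ≈ 0.122

Under noisy-OR, P(fever | causes) = 1 − (1−0.018)·∏(1−qᵢ) over the active causes.
P(¬fever) = 0.982*0.78*0.66 + 0.26514*0.78*0.34 + 0.13748*0.22*0.66 + 0.03712*0.22*0.34 = 0.505534 + 0.070315 + 0.019962 + 0.002777 = 0.598588
Of this, 0.073092 comes from 0.070315 + 0.002777 (the influenza=true cases).
Hence the posterior is 0.073092/0.598588 ≈ 0.122.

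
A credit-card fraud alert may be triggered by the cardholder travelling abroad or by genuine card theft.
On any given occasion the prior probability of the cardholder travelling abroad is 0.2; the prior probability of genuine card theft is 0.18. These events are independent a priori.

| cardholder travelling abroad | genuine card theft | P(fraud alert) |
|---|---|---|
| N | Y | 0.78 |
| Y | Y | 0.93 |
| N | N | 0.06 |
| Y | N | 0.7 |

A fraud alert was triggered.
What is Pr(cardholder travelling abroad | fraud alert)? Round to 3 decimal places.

Pr(cardholder travelling abroad | fraud alert) ≈ 0.494

P(fraud alert) = 0.06*0.8*0.82 + 0.78*0.8*0.18 + 0.7*0.2*0.82 + 0.93*0.2*0.18 = 0.039360 + 0.112320 + 0.114800 + 0.033480 = 0.299960
The cardholder travelling abroad-present share is 0.114800 + 0.033480 = 0.148280.
Hence the posterior is 0.148280/0.299960 ≈ 0.494.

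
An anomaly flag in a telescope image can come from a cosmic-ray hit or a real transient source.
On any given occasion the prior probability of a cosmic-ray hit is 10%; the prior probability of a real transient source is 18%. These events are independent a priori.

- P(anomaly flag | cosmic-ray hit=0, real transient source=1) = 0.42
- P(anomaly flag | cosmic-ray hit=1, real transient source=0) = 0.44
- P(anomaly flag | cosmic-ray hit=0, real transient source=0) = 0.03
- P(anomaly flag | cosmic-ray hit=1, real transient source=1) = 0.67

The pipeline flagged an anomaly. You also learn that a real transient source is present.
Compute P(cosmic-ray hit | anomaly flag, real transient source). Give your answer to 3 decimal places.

P(cosmic-ray hit | anomaly flag, real transient source) ≈ 0.151

For the numerator, keep only cosmic-ray hit=true terms: 0.67·0.1 = 0.067000
Normalizer over all consistent configurations: 0.42·0.9 + 0.67·0.1 = 0.445000
Posterior = 0.067000 / 0.445000 ≈ 0.151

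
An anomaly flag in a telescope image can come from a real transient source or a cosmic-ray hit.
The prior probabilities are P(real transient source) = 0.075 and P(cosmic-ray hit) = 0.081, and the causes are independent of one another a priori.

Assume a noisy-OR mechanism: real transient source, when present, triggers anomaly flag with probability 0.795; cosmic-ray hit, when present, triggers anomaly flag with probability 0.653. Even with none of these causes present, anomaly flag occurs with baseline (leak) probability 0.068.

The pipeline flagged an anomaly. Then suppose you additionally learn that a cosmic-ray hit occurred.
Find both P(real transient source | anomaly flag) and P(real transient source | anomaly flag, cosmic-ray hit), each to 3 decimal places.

P(real transient source | anomaly flag) ≈ 0.361; P(real transient source | anomaly flag, cosmic-ray hit) ≈ 0.101

Under noisy-OR, P(anomaly flag | causes) = 1 − (1−0.068)·∏(1−qᵢ) over the active causes.
For the numerator, keep only real transient source=true terms: 0.055756 + 0.005672 = 0.061428
Normalizer over all consistent configurations: 0.068*0.925*0.919 + 0.676596*0.925*0.081 + 0.80894*0.075*0.919 + 0.933702*0.075*0.081 = 0.169927
Posterior = 0.061428 / 0.169927 ≈ 0.361

Now also conditioning on cosmic-ray hit=true:
P(anomaly flag | cosmic-ray hit) = 0.676596*0.925 + 0.933702*0.075 = 0.625851 + 0.070028 = 0.695879
The real transient source-present share is 0.933702*0.075 = 0.070028.
So P(real transient source | anomaly flag, cosmic-ray hit) = 0.070028/0.695879 ≈ 0.101.
— cosmic-ray hit explains away the evidence for real transient source.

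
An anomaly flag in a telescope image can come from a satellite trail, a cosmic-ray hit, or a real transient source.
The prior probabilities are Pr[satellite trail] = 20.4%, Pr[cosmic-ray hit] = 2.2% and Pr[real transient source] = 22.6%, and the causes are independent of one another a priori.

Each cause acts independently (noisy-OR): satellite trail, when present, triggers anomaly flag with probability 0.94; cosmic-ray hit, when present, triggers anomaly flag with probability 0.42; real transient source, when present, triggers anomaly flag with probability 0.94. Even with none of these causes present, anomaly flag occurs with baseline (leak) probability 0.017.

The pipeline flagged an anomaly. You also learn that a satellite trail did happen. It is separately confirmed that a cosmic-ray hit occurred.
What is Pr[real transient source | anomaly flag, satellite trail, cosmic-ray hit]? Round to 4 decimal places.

Pr[real transient source | anomaly flag, satellite trail, cosmic-ray hit] ≈ 0.2318

Under noisy-OR, P(anomaly flag | causes) = 1 − (1−0.017)·∏(1−qᵢ) over the active causes.
Weight on real transient source=true, given the evidence: 0.997947×0.226 = 0.225536
Normalizer over all consistent configurations: 0.965792×0.774 + 0.997947×0.226 = 0.973059
P(real transient source | anomaly flag, satellite trail, cosmic-ray hit) = 0.225536/0.973059 ≈ 0.2318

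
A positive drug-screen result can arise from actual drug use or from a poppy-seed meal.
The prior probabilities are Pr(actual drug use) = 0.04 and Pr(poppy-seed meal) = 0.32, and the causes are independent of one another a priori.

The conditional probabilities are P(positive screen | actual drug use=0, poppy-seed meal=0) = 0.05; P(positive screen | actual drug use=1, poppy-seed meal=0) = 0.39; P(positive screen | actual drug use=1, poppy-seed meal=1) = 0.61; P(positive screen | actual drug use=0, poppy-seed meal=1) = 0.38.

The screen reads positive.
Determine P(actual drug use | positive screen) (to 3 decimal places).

P(actual drug use | positive screen) ≈ 0.110

Sum P(positive screen|·) weighted by the priors over the 4 (actual drug use, poppy-seed meal) configurations:
  P(positive screen) = 0.05×0.96×0.68 + 0.38×0.96×0.32 + 0.39×0.04×0.68 + 0.61×0.04×0.32
        = 0.032640 + 0.116736 + 0.010608 + 0.007808 = 0.167792
The terms with actual drug use present sum to 0.018416, so
  P(actual drug use | positive screen) = 0.018416 / 0.167792 ≈ 0.110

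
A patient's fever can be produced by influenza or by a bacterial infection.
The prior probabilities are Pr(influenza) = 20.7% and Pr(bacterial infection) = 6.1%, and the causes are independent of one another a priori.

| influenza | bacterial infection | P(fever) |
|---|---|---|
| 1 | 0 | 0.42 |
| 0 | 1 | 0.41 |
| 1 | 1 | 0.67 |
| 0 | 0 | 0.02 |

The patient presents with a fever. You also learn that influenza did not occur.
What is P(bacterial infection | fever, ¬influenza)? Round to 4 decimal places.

By total probability over both values of bacterial infection:
  P(fever | ¬influenza) = 0.02×0.939 + 0.41×0.061
        = 0.018780 + 0.025010 = 0.043790
Configurations with bacterial infection contribute 0.025010, so
  P(bacterial infection | fever, ¬influenza) = 0.025010 / 0.043790 ≈ 0.5711

P(bacterial infection | fever, ¬influenza) ≈ 0.5711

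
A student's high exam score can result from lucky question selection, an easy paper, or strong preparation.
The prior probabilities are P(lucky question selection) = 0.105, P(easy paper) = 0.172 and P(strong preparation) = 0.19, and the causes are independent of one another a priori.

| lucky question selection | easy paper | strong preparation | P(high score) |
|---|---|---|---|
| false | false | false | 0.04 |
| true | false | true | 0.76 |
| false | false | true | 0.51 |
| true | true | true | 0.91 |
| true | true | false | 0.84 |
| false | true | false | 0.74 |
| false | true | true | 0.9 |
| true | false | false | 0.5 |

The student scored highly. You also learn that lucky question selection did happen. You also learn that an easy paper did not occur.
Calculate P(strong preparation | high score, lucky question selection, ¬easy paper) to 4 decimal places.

P(strong preparation | high score, lucky question selection, ¬easy paper) ≈ 0.2628

Enumerate both values of strong preparation and weight by the priors:
  P(high score | lucky question selection, ¬easy paper) = 0.5×0.81 + 0.76×0.19
        = 0.405000 + 0.144400 = 0.549400
The terms with strong preparation present sum to 0.144400, so
  P(strong preparation | high score, lucky question selection, ¬easy paper) = 0.144400 / 0.549400 ≈ 0.2628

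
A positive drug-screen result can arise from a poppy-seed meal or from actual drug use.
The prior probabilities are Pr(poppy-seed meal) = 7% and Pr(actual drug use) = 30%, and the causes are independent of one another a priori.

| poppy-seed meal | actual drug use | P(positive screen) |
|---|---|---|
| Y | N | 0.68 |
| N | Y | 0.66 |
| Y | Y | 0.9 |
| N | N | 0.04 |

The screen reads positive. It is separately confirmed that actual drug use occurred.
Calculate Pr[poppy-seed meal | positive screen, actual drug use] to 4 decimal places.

P(positive screen | actual drug use) = 0.66×0.93 + 0.9×0.07 = 0.613800 + 0.063000 = 0.676800
Of this, 0.063000 comes from 0.9×0.07 (the poppy-seed meal=true cases).
P(poppy-seed meal | positive screen, actual drug use) = 0.063000 / 0.676800 ≈ 0.0931

Pr[poppy-seed meal | positive screen, actual drug use] ≈ 0.0931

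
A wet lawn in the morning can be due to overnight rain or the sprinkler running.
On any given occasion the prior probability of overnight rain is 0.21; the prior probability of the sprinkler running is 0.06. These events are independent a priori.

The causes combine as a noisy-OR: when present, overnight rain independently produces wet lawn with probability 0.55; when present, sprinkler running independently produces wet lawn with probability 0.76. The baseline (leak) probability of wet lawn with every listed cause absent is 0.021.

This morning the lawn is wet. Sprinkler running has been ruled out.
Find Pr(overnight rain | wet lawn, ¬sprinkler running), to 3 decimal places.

Pr(overnight rain | wet lawn, ¬sprinkler running) ≈ 0.876

Under noisy-OR, P(wet lawn | causes) = 1 − (1−0.021)·∏(1−qᵢ) over the active causes.
Numerator (weight on configurations with overnight rain): 0.55945*0.21 = 0.117484
The normalizing constant is 0.021*0.79 + 0.55945*0.21 = 0.134074
P(overnight rain | wet lawn, ¬sprinkler running) = 0.117484/0.134074 ≈ 0.876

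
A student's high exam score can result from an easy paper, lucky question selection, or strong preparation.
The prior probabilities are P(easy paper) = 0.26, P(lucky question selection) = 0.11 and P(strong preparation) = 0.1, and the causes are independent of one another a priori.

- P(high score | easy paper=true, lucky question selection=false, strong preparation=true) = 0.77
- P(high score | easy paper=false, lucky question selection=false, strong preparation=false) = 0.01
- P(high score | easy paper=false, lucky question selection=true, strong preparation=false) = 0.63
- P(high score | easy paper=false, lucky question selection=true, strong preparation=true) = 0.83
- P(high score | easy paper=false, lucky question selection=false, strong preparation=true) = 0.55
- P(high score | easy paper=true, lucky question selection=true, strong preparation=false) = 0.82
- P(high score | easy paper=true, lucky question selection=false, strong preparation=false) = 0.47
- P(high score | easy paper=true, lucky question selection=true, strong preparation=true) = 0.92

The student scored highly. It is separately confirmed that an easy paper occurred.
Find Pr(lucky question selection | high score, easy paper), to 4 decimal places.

P(high score | easy paper) = 0.47·0.89·0.9 + 0.77·0.89·0.1 + 0.82·0.11·0.9 + 0.92·0.11·0.1 = 0.376470 + 0.068530 + 0.081180 + 0.010120 = 0.536300
Restricting to configurations with lucky question selection present: 0.081180 + 0.010120 = 0.091300.
So P(lucky question selection | high score, easy paper) = 0.091300/0.536300 ≈ 0.1702.

Pr(lucky question selection | high score, easy paper) ≈ 0.1702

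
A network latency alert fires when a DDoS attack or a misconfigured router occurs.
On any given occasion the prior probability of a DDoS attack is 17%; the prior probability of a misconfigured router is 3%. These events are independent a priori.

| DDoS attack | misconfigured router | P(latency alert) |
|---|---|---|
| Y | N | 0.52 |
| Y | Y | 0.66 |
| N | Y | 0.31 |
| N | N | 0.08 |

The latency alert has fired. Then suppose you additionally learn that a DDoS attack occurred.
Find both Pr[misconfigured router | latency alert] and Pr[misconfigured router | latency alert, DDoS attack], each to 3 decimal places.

Enumerate the 4 (DDoS attack, misconfigured router) configurations and weight by the priors:
  P(latency alert) = 0.08*0.83*0.97 + 0.31*0.83*0.03 + 0.52*0.17*0.97 + 0.66*0.17*0.03
        = 0.064408 + 0.007719 + 0.085748 + 0.003366 = 0.161241
Keeping only the misconfigured router-present terms gives 0.011085, so
  P(misconfigured router | latency alert) = 0.011085 / 0.161241 ≈ 0.069

Now condition on the additional information:
For the numerator, keep only misconfigured router=true terms: 0.66·0.03 = 0.019800
Denominator P(latency alert | DDoS attack): 0.52·0.97 + 0.66·0.03 = 0.524200
Posterior = 0.019800 / 0.524200 ≈ 0.038
The drop from 0.069 to 0.038 is the explaining-away (discounting) effect.

Pr[misconfigured router | latency alert] ≈ 0.069; Pr[misconfigured router | latency alert, DDoS attack] ≈ 0.038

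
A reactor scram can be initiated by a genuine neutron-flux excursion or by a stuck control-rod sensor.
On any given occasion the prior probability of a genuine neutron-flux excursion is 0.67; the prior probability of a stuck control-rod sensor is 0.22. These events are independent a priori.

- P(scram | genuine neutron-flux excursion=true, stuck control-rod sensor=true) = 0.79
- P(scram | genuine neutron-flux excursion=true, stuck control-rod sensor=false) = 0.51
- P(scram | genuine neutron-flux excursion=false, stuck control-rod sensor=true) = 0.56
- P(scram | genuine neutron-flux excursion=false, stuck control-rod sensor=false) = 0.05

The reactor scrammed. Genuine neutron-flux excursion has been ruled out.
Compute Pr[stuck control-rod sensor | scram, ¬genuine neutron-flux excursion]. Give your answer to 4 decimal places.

Numerator (weight on configurations with stuck control-rod sensor): 0.56·0.22 = 0.123200
The normalizing constant is 0.05·0.78 + 0.56·0.22 = 0.162200
Posterior = 0.123200 / 0.162200 ≈ 0.7596

Pr[stuck control-rod sensor | scram, ¬genuine neutron-flux excursion] ≈ 0.7596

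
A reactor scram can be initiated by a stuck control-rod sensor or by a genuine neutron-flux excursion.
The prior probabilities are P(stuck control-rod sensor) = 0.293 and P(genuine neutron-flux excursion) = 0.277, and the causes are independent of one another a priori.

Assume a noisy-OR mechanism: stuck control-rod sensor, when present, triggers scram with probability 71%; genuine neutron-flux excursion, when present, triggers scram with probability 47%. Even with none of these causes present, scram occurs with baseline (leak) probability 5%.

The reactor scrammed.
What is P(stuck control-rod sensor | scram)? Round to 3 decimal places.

Under noisy-OR, P(scram | causes) = 1 − (1−0.05)·∏(1−qᵢ) over the active causes.
Numerator (weight on configurations with stuck control-rod sensor): 0.153477 + 0.069310 = 0.222787
Denominator P(scram): 0.05×0.707×0.723 + 0.4965×0.707×0.277 + 0.7245×0.293×0.723 + 0.853985×0.293×0.277 = 0.345579
Posterior = 0.222787 / 0.345579 ≈ 0.645

P(stuck control-rod sensor | scram) ≈ 0.645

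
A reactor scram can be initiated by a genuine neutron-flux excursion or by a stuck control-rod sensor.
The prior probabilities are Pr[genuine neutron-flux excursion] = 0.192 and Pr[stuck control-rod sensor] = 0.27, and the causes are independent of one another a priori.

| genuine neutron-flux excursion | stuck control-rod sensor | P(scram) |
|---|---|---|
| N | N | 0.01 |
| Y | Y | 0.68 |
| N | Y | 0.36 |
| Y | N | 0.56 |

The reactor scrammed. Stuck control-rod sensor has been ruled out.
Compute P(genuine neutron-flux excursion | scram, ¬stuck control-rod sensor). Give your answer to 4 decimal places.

P(genuine neutron-flux excursion | scram, ¬stuck control-rod sensor) ≈ 0.9301

P(scram | ¬stuck control-rod sensor) = 0.01*0.808 + 0.56*0.192 = 0.008080 + 0.107520 = 0.115600
Restricting to configurations with genuine neutron-flux excursion present: 0.56*0.192 = 0.107520.
Hence the posterior is 0.107520/0.115600 ≈ 0.9301.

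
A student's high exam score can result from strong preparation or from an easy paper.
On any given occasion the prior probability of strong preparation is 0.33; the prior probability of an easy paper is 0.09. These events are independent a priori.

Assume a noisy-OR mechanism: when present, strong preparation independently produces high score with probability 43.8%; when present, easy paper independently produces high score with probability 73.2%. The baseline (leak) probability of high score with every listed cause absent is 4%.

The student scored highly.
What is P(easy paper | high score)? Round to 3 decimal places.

P(easy paper | high score) ≈ 0.301

Under noisy-OR, P(high score | causes) = 1 − (1−0.04)·∏(1−qᵢ) over the active causes.
Weight on easy paper=true, given the evidence: 0.044786 + 0.025406 = 0.070192
Normalizer over all consistent configurations: 0.04·0.67·0.91 + 0.74272·0.67·0.09 + 0.46048·0.33·0.91 + 0.855409·0.33·0.09 = 0.232862
P(easy paper | high score) = 0.070192/0.232862 ≈ 0.301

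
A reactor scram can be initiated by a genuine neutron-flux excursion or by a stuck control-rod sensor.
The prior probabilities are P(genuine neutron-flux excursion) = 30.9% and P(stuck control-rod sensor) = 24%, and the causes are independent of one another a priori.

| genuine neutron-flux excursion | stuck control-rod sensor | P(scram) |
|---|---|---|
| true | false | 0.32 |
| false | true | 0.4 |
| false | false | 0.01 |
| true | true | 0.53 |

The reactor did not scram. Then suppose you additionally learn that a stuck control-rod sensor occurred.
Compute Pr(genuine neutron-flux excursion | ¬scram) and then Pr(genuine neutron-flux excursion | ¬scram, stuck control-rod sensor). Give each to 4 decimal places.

Pr(genuine neutron-flux excursion | ¬scram) ≈ 0.2390; Pr(genuine neutron-flux excursion | ¬scram, stuck control-rod sensor) ≈ 0.2594

Enumerate the 4 (genuine neutron-flux excursion, stuck control-rod sensor) configurations and weight by the priors:
  P(¬scram) = 0.99·0.691·0.76 + 0.6·0.691·0.24 + 0.68·0.309·0.76 + 0.47·0.309·0.24
        = 0.519908 + 0.099504 + 0.159691 + 0.034855 = 0.813958
The terms with genuine neutron-flux excursion present sum to 0.194546, so
  P(genuine neutron-flux excursion | ¬scram) = 0.194546 / 0.813958 ≈ 0.2390

Now also conditioning on stuck control-rod sensor=true:
P(¬scram | stuck control-rod sensor) = 0.6×0.691 + 0.47×0.309 = 0.414600 + 0.145230 = 0.559830
Of this, 0.145230 comes from 0.47×0.309 (the genuine neutron-flux excursion=true cases).
So P(genuine neutron-flux excursion | ¬scram, stuck control-rod sensor) = 0.145230/0.559830 ≈ 0.2594.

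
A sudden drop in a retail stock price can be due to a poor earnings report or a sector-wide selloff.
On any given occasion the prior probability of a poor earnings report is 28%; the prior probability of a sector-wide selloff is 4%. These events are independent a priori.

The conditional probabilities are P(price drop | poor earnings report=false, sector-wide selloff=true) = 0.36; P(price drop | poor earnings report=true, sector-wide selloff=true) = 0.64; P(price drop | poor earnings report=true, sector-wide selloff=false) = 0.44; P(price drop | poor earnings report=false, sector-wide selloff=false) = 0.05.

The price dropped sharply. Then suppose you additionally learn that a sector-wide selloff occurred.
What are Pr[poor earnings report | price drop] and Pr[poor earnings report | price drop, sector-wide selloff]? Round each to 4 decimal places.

For the numerator, keep only poor earnings report=true terms: 0.118272 + 0.007168 = 0.125440
The normalizing constant is 0.05*0.72*0.96 + 0.36*0.72*0.04 + 0.44*0.28*0.96 + 0.64*0.28*0.04 = 0.170368
P(poor earnings report | price drop) = 0.125440/0.170368 ≈ 0.7363

Now also conditioning on sector-wide selloff=true:
P(price drop | sector-wide selloff) = 0.36×0.72 + 0.64×0.28 = 0.259200 + 0.179200 = 0.438400
Restricting to configurations with poor earnings report present: 0.64×0.28 = 0.179200.
So P(poor earnings report | price drop, sector-wide selloff) = 0.179200/0.438400 ≈ 0.4088.
Conditioning on sector-wide selloff lowers the posterior on poor earnings report: the classic explaining-away effect in a common-effect structure.

Pr[poor earnings report | price drop] ≈ 0.7363; Pr[poor earnings report | price drop, sector-wide selloff] ≈ 0.4088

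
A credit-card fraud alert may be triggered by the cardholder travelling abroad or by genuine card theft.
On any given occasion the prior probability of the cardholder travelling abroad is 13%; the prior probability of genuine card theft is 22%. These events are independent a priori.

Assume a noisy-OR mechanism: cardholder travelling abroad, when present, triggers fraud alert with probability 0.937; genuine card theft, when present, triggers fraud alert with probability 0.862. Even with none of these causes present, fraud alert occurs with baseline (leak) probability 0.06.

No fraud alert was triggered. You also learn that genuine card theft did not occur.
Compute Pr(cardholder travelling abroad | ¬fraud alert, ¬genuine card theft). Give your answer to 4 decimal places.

Under noisy-OR, P(fraud alert | causes) = 1 − (1−0.06)·∏(1−qᵢ) over the active causes.
By total probability over both values of cardholder travelling abroad:
  P(¬fraud alert | ¬genuine card theft) = 0.94×0.87 + 0.05922×0.13
        = 0.817800 + 0.007699 = 0.825499
Configurations with cardholder travelling abroad contribute 0.007699, so
  P(cardholder travelling abroad | ¬fraud alert, ¬genuine card theft) = 0.007699 / 0.825499 ≈ 0.0093

Pr(cardholder travelling abroad | ¬fraud alert, ¬genuine card theft) ≈ 0.0093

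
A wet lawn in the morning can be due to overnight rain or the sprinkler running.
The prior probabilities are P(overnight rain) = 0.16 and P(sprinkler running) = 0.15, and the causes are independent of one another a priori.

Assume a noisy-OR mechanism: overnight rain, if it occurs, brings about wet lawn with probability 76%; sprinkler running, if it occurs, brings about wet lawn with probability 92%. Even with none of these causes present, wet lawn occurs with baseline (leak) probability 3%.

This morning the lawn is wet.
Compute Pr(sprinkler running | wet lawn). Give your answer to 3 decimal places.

Pr(sprinkler running | wet lawn) ≈ 0.526

Under noisy-OR, P(wet lawn | causes) = 1 − (1−0.03)·∏(1−qᵢ) over the active causes.
By total probability over the 4 (overnight rain, sprinkler running) configurations:
  P(wet lawn) = 0.03*0.84*0.85 + 0.9224*0.84*0.15 + 0.7672*0.16*0.85 + 0.981376*0.16*0.15
        = 0.021420 + 0.116222 + 0.104339 + 0.023553 = 0.265534
Configurations with sprinkler running contribute 0.139775, so
  P(sprinkler running | wet lawn) = 0.139775 / 0.265534 ≈ 0.526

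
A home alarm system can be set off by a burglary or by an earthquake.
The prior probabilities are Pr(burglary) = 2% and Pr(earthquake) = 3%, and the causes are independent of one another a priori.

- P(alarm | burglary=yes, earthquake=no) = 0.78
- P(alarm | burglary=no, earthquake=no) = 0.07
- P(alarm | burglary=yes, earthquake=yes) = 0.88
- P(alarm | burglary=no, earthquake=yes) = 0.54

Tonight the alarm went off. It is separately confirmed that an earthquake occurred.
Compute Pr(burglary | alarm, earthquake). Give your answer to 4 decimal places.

Pr(burglary | alarm, earthquake) ≈ 0.0322

Enumerate both values of burglary and weight by the priors:
  P(alarm | earthquake) = 0.54×0.98 + 0.88×0.02
        = 0.529200 + 0.017600 = 0.546800
Keeping only the burglary-present terms gives 0.017600, so
  P(burglary | alarm, earthquake) = 0.017600 / 0.546800 ≈ 0.0322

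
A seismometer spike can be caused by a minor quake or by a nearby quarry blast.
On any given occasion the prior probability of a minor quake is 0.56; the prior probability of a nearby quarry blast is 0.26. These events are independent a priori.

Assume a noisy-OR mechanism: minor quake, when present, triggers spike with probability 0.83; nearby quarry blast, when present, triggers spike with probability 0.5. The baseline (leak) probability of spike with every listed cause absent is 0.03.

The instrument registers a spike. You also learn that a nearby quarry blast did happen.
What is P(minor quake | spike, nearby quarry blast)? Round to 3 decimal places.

P(minor quake | spike, nearby quarry blast) ≈ 0.694

Under noisy-OR, P(spike | causes) = 1 − (1−0.03)·∏(1−qᵢ) over the active causes.
Enumerate both values of minor quake and weight by the priors:
  P(spike | nearby quarry blast) = 0.515·0.44 + 0.91755·0.56
        = 0.226600 + 0.513828 = 0.740428
The terms with minor quake present sum to 0.513828, so
  P(minor quake | spike, nearby quarry blast) = 0.513828 / 0.740428 ≈ 0.694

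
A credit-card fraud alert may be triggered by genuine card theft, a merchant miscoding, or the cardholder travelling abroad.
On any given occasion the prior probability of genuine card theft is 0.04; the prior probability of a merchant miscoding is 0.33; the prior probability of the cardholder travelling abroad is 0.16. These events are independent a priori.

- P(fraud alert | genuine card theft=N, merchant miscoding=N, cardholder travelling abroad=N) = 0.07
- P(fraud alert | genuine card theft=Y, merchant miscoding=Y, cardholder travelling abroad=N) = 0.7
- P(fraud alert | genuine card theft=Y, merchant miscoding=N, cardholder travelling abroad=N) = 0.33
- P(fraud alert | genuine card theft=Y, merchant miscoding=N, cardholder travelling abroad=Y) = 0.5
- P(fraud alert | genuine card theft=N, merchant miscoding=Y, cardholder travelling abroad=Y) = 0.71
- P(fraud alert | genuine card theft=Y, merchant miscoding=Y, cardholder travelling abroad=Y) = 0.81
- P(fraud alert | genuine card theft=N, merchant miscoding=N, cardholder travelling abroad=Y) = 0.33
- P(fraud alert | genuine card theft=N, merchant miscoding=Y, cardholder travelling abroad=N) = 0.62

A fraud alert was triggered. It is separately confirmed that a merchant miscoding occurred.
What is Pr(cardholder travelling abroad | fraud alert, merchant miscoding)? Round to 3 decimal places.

Pr(cardholder travelling abroad | fraud alert, merchant miscoding) ≈ 0.179

P(fraud alert | merchant miscoding) = 0.62·0.96·0.84 + 0.71·0.96·0.16 + 0.7·0.04·0.84 + 0.81·0.04·0.16 = 0.499968 + 0.109056 + 0.023520 + 0.005184 = 0.637728
Of this, 0.114240 comes from 0.109056 + 0.005184 (the cardholder travelling abroad=true cases).
Hence the posterior is 0.114240/0.637728 ≈ 0.179.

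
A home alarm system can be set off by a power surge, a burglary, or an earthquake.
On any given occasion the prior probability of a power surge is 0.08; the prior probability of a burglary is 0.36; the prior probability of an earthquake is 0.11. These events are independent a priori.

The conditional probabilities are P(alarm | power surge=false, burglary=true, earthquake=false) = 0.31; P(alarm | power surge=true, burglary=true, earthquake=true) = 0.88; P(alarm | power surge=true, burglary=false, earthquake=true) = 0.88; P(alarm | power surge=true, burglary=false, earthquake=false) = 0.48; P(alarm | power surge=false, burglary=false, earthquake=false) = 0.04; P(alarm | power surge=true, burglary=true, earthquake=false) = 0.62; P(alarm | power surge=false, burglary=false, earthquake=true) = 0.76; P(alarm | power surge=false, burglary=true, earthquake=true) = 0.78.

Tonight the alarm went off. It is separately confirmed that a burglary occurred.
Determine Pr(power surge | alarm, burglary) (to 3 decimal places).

Pr(power surge | alarm, burglary) ≈ 0.135

Weight on power surge=true, given the evidence: 0.044144 + 0.007744 = 0.051888
Normalizer over all consistent configurations: 0.31×0.92×0.89 + 0.78×0.92×0.11 + 0.62×0.08×0.89 + 0.88×0.08×0.11 = 0.384652
P(power surge | alarm, burglary) = 0.051888/0.384652 ≈ 0.135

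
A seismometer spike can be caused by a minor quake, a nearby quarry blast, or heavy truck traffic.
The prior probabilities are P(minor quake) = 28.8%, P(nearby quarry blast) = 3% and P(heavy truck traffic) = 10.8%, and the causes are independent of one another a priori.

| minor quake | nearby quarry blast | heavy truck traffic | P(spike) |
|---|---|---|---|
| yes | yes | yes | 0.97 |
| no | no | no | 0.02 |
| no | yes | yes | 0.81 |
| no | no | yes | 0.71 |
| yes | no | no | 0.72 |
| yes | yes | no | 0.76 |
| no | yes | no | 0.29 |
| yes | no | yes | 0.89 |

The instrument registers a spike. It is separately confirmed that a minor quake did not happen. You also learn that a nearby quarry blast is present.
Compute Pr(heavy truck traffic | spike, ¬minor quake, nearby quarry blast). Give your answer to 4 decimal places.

Pr(heavy truck traffic | spike, ¬minor quake, nearby quarry blast) ≈ 0.2527

By total probability over both values of heavy truck traffic:
  P(spike | ¬minor quake, nearby quarry blast) = 0.29*0.892 + 0.81*0.108
        = 0.258680 + 0.087480 = 0.346160
The terms with heavy truck traffic present sum to 0.087480, so
  P(heavy truck traffic | spike, ¬minor quake, nearby quarry blast) = 0.087480 / 0.346160 ≈ 0.2527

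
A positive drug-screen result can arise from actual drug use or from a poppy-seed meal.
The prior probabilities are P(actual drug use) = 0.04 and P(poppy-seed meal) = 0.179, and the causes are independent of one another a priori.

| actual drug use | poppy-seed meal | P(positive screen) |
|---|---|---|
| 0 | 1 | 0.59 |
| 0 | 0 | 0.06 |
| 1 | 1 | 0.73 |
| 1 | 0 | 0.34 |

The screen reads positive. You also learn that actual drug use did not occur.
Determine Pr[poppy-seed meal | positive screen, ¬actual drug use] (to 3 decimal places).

Weight on poppy-seed meal=true, given the evidence: 0.59×0.179 = 0.105610
Denominator P(positive screen | ¬actual drug use): 0.06×0.821 + 0.59×0.179 = 0.154870
Posterior = 0.105610 / 0.154870 ≈ 0.682

Pr[poppy-seed meal | positive screen, ¬actual drug use] ≈ 0.682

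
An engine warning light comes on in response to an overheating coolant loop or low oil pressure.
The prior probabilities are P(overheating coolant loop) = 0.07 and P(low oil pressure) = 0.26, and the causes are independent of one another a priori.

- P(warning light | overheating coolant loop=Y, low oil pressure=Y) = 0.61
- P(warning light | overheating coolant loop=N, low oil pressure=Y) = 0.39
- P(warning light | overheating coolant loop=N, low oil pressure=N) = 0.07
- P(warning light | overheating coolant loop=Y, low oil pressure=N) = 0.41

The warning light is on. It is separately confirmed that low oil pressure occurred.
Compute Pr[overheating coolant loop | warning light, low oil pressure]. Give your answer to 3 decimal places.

Weight on overheating coolant loop=true, given the evidence: 0.61·0.07 = 0.042700
Denominator P(warning light | low oil pressure): 0.39·0.93 + 0.61·0.07 = 0.405400
P(overheating coolant loop | warning light, low oil pressure) = 0.042700/0.405400 ≈ 0.105

Pr[overheating coolant loop | warning light, low oil pressure] ≈ 0.105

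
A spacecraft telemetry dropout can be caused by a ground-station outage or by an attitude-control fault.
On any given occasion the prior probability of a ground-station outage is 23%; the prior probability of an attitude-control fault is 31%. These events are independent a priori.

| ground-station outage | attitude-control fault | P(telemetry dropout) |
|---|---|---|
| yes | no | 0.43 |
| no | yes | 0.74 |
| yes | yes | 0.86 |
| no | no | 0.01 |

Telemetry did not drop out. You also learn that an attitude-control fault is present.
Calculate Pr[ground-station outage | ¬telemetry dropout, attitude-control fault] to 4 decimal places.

Pr[ground-station outage | ¬telemetry dropout, attitude-control fault] ≈ 0.1386

Numerator (weight on configurations with ground-station outage): 0.14·0.23 = 0.032200
Denominator P(¬telemetry dropout | attitude-control fault): 0.26·0.77 + 0.14·0.23 = 0.232400
Posterior = 0.032200 / 0.232400 ≈ 0.1386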